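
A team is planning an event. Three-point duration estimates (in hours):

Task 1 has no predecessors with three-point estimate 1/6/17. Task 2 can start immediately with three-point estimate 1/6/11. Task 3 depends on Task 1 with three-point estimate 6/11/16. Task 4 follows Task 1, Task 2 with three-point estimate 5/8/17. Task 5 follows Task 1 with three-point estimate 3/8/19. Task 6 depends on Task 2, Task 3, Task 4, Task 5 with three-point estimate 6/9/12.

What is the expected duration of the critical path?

te_Task 1 = (1 + 4·6 + 17)/6 = 42/6 = 7
te_Task 2 = (1 + 4·6 + 11)/6 = 36/6 = 6
te_Task 3 = (6 + 4·11 + 16)/6 = 66/6 = 11
te_Task 4 = (5 + 4·8 + 17)/6 = 54/6 = 9
te_Task 5 = (3 + 4·8 + 19)/6 = 54/6 = 9
te_Task 6 = (6 + 4·9 + 12)/6 = 54/6 = 9

Forward pass:
ES_Task 1 = 0; EF_Task 1 = 7
ES_Task 2 = 0; EF_Task 2 = 6
ES_Task 3 = 7; EF_Task 3 = 7+11 = 18
ES_Task 4 = max(EF_Task 1=7, EF_Task 2=6) = 7; EF_Task 4 = 7+9 = 16
ES_Task 5 = 7; EF_Task 5 = 7+9 = 16
ES_Task 6 = max(EF_Task 2=6, EF_Task 3=18, EF_Task 4=16, EF_Task 5=16) = 18; EF_Task 6 = 18+9 = 27
Expected project duration μ = 27 hours. Critical path: Task 1 → Task 3 → Task 6.

27 hours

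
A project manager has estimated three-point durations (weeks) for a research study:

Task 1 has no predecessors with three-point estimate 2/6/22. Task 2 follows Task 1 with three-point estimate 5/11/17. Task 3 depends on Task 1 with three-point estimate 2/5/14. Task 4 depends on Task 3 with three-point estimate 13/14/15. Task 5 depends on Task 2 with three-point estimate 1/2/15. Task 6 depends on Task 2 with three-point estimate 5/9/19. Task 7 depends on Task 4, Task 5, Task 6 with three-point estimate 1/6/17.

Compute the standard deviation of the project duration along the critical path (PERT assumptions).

te_Task 1 = (2 + 4·6 + 22)/6 = 48/6 = 8; σ²_Task 1 = ((22−2)/6)² = 11.111
te_Task 2 = (5 + 4·11 + 17)/6 = 66/6 = 11; σ²_Task 2 = ((17−5)/6)² = 4.000
te_Task 3 = (2 + 4·5 + 14)/6 = 36/6 = 6; σ²_Task 3 = ((14−2)/6)² = 4.000
te_Task 4 = (13 + 4·14 + 15)/6 = 84/6 = 14; σ²_Task 4 = ((15−13)/6)² = 0.111
te_Task 5 = (1 + 4·2 + 15)/6 = 24/6 = 4; σ²_Task 5 = ((15−1)/6)² = 5.444
te_Task 6 = (5 + 4·9 + 19)/6 = 60/6 = 10; σ²_Task 6 = ((19−5)/6)² = 5.444
te_Task 7 = (1 + 4·6 + 17)/6 = 42/6 = 7; σ²_Task 7 = ((17−1)/6)² = 7.111

Forward pass:
ES_Task 1 = 0; EF_Task 1 = 8
ES_Task 2 = 8; EF_Task 2 = 8+11 = 19
ES_Task 3 = 8; EF_Task 3 = 8+6 = 14
ES_Task 4 = 14; EF_Task 4 = 14+14 = 28
ES_Task 5 = 19; EF_Task 5 = 19+4 = 23
ES_Task 6 = 19; EF_Task 6 = 19+10 = 29
ES_Task 7 = max(EF_Task 4=28, EF_Task 5=23, EF_Task 6=29) = 29; EF_Task 7 = 29+7 = 36
Expected project duration μ = 36 weeks. Critical path: Task 1 → Task 2 → Task 6 → Task 7.

Variance along critical path = 11.111 + 4.000 + 5.444 + 7.111 = 27.667
σ = √27.667 = 5.260 weeks

5.26 weeks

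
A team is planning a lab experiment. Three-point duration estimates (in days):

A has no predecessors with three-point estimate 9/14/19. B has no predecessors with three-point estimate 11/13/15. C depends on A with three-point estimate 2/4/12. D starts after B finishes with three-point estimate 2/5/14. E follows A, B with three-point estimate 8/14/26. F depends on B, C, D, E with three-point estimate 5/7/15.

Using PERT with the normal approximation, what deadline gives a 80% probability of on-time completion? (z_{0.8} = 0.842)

te_A = (9 + 4·14 + 19)/6 = 84/6 = 14; σ²_A = ((19−9)/6)² = 2.778
te_B = (11 + 4·13 + 15)/6 = 78/6 = 13; σ²_B = ((15−11)/6)² = 0.444
te_C = (2 + 4·4 + 12)/6 = 30/6 = 5; σ²_C = ((12−2)/6)² = 2.778
te_D = (2 + 4·5 + 14)/6 = 36/6 = 6; σ²_D = ((14−2)/6)² = 4.000
te_E = (8 + 4·14 + 26)/6 = 90/6 = 15; σ²_E = ((26−8)/6)² = 9.000
te_F = (5 + 4·7 + 15)/6 = 48/6 = 8; σ²_F = ((15−5)/6)² = 2.778

Forward pass:
ES_A = 0; EF_A = 14
ES_B = 0; EF_B = 13
ES_C = 14; EF_C = 14+5 = 19
ES_D = 13; EF_D = 13+6 = 19
ES_E = max(EF_A=14, EF_B=13) = 14; EF_E = 14+15 = 29
ES_F = max(EF_B=13, EF_C=19, EF_D=19, EF_E=29) = 29; EF_F = 29+8 = 37
Expected project duration μ = 37 days. Critical path: A → E → F.

Variance along critical path = 2.778 + 9.000 + 2.778 = 14.556; σ = 3.815 days.
D = μ + z·σ = 37 + 0.842·3.815 = 40.2 days

40.2 days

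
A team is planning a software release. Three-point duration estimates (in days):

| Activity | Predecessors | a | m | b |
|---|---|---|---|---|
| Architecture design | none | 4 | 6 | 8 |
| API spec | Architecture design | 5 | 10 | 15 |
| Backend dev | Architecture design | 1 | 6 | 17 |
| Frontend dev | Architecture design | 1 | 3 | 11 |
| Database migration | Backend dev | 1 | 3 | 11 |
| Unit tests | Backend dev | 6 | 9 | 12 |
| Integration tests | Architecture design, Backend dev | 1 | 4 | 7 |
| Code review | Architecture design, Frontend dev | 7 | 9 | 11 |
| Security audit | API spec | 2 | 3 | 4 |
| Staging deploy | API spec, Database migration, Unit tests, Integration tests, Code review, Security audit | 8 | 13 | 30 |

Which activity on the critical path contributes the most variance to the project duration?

te_Architecture design = (4 + 4·6 + 8)/6 = 36/6 = 6; σ²_Architecture design = ((8−4)/6)² = 0.444
te_API spec = (5 + 4·10 + 15)/6 = 60/6 = 10; σ²_API spec = ((15−5)/6)² = 2.778
te_Backend dev = (1 + 4·6 + 17)/6 = 42/6 = 7; σ²_Backend dev = ((17−1)/6)² = 7.111
te_Frontend dev = (1 + 4·3 + 11)/6 = 24/6 = 4; σ²_Frontend dev = ((11−1)/6)² = 2.778
te_Database migration = (1 + 4·3 + 11)/6 = 24/6 = 4; σ²_Database migration = ((11−1)/6)² = 2.778
te_Unit tests = (6 + 4·9 + 12)/6 = 54/6 = 9; σ²_Unit tests = ((12−6)/6)² = 1.000
te_Integration tests = (1 + 4·4 + 7)/6 = 24/6 = 4; σ²_Integration tests = ((7−1)/6)² = 1.000
te_Code review = (7 + 4·9 + 11)/6 = 54/6 = 9; σ²_Code review = ((11−7)/6)² = 0.444
te_Security audit = (2 + 4·3 + 4)/6 = 18/6 = 3; σ²_Security audit = ((4−2)/6)² = 0.111
te_Staging deploy = (8 + 4·13 + 30)/6 = 90/6 = 15; σ²_Staging deploy = ((30−8)/6)² = 13.444

Forward pass:
ES_Architecture design = 0; EF_Architecture design = 6
ES_API spec = 6; EF_API spec = 6+10 = 16
ES_Backend dev = 6; EF_Backend dev = 6+7 = 13
ES_Frontend dev = 6; EF_Frontend dev = 6+4 = 10
ES_Database migration = 13; EF_Database migration = 13+4 = 17
ES_Unit tests = 13; EF_Unit tests = 13+9 = 22
ES_Integration tests = max(EF_Architecture design=6, EF_Backend dev=13) = 13; EF_Integration tests = 13+4 = 17
ES_Code review = max(EF_Architecture design=6, EF_Frontend dev=10) = 10; EF_Code review = 10+9 = 19
ES_Security audit = 16; EF_Security audit = 16+3 = 19
ES_Staging deploy = max(EF_API spec=16, EF_Database migration=17, EF_Unit tests=22, EF_Integration tests=17, EF_Code review=19, EF_Security audit=19) = 22; EF_Staging deploy = 22+15 = 37
Expected project duration μ = 37 days. Critical path: Architecture design → Backend dev → Unit tests → Staging deploy.

Variances on critical path: σ²_Architecture design=0.444, σ²_Backend dev=7.111, σ²_Unit tests=1.000, σ²_Staging deploy=13.444.
Largest is σ²_Staging deploy = 13.444.

Staging deploy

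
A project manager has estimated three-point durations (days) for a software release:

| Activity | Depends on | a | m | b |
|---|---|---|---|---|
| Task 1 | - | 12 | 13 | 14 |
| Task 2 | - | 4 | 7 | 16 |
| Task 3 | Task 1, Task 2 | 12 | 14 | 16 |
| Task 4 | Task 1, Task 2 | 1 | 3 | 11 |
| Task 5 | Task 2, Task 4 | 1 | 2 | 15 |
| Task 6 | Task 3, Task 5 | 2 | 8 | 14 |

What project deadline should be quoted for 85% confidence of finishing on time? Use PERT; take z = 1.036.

te_Task 1 = (12 + 4·13 + 14)/6 = 78/6 = 13; σ²_Task 1 = ((14−12)/6)² = 0.111
te_Task 2 = (4 + 4·7 + 16)/6 = 48/6 = 8; σ²_Task 2 = ((16−4)/6)² = 4.000
te_Task 3 = (12 + 4·14 + 16)/6 = 84/6 = 14; σ²_Task 3 = ((16−12)/6)² = 0.444
te_Task 4 = (1 + 4·3 + 11)/6 = 24/6 = 4; σ²_Task 4 = ((11−1)/6)² = 2.778
te_Task 5 = (1 + 4·2 + 15)/6 = 24/6 = 4; σ²_Task 5 = ((15−1)/6)² = 5.444
te_Task 6 = (2 + 4·8 + 14)/6 = 48/6 = 8; σ²_Task 6 = ((14−2)/6)² = 4.000

Forward pass:
ES_Task 1 = 0; EF_Task 1 = 13
ES_Task 2 = 0; EF_Task 2 = 8
ES_Task 3 = max(EF_Task 1=13, EF_Task 2=8) = 13; EF_Task 3 = 13+14 = 27
ES_Task 4 = max(EF_Task 1=13, EF_Task 2=8) = 13; EF_Task 4 = 13+4 = 17
ES_Task 5 = max(EF_Task 2=8, EF_Task 4=17) = 17; EF_Task 5 = 17+4 = 21
ES_Task 6 = max(EF_Task 3=27, EF_Task 5=21) = 27; EF_Task 6 = 27+8 = 35
Expected project duration μ = 35 days. Critical path: Task 1 → Task 3 → Task 6.

Variance along critical path = 0.111 + 0.444 + 4.000 = 4.556; σ = 2.134 days.
D = μ + z·σ = 35 + 1.036·2.134 = 37.2 days

37.2 days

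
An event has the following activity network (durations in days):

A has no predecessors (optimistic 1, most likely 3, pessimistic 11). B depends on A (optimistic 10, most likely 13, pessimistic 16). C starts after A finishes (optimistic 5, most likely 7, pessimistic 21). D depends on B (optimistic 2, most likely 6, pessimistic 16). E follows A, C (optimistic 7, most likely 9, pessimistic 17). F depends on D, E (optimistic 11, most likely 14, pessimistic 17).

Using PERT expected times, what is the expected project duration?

38 days

te_A = (1 + 4·3 + 11)/6 = 24/6 = 4
te_B = (10 + 4·13 + 16)/6 = 78/6 = 13
te_C = (5 + 4·7 + 21)/6 = 54/6 = 9
te_D = (2 + 4·6 + 16)/6 = 42/6 = 7
te_E = (7 + 4·9 + 17)/6 = 60/6 = 10
te_F = (11 + 4·14 + 17)/6 = 84/6 = 14

Forward pass:
ES_A = 0; EF_A = 4
ES_B = 4; EF_B = 4+13 = 17
ES_C = 4; EF_C = 4+9 = 13
ES_D = 17; EF_D = 17+7 = 24
ES_E = max(EF_A=4, EF_C=13) = 13; EF_E = 13+10 = 23
ES_F = max(EF_D=24, EF_E=23) = 24; EF_F = 24+14 = 38
Expected project duration μ = 38 days. Critical path: A → B → D → F.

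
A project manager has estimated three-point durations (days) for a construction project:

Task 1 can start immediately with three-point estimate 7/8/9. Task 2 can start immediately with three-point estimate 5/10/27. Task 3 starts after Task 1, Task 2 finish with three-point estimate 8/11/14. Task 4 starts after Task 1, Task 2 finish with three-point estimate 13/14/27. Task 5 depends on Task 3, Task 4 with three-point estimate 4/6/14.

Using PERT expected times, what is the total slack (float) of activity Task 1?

4 days

te_Task 1 = (7 + 4·8 + 9)/6 = 48/6 = 8
te_Task 2 = (5 + 4·10 + 27)/6 = 72/6 = 12
te_Task 3 = (8 + 4·11 + 14)/6 = 66/6 = 11
te_Task 4 = (13 + 4·14 + 27)/6 = 96/6 = 16
te_Task 5 = (4 + 4·6 + 14)/6 = 42/6 = 7

Forward pass:
ES_Task 1 = 0; EF_Task 1 = 8
ES_Task 2 = 0; EF_Task 2 = 12
ES_Task 3 = max(EF_Task 1=8, EF_Task 2=12) = 12; EF_Task 3 = 12+11 = 23
ES_Task 4 = max(EF_Task 1=8, EF_Task 2=12) = 12; EF_Task 4 = 12+16 = 28
ES_Task 5 = max(EF_Task 3=23, EF_Task 4=28) = 28; EF_Task 5 = 28+7 = 35
Expected project duration μ = 35 days. Critical path: Task 2 → Task 4 → Task 5.

Backward pass:
LF_Task 5 = 35; LS_Task 5 = 35−7 = 28
LF_Task 4 = LS_Task 5 = 28; LS_Task 4 = 28−16 = 12
LF_Task 3 = LS_Task 5 = 28; LS_Task 3 = 28−11 = 17
LF_Task 2 = min(LS_Task 3=17, LS_Task 4=12) = 12; LS_Task 2 = 12−12 = 0
LF_Task 1 = min(LS_Task 3=17, LS_Task 4=12) = 12; LS_Task 1 = 12−8 = 4
Slack_Task 1 = LS_Task 1 − ES_Task 1 = 4 − 0 = 4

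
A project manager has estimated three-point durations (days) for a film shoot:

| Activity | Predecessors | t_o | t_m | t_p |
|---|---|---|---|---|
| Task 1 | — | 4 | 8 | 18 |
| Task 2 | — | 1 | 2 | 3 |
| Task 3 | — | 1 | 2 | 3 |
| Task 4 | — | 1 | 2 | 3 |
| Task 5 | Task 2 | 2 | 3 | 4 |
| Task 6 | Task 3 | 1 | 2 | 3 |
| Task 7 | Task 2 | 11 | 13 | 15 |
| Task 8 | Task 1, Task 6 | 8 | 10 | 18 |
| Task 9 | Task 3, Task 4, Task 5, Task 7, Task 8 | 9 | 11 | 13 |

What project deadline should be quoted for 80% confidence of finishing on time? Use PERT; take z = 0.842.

33.5 days

te_Task 1 = (4 + 4·8 + 18)/6 = 54/6 = 9; σ²_Task 1 = ((18−4)/6)² = 5.444
te_Task 2 = (1 + 4·2 + 3)/6 = 12/6 = 2; σ²_Task 2 = ((3−1)/6)² = 0.111
te_Task 3 = (1 + 4·2 + 3)/6 = 12/6 = 2; σ²_Task 3 = ((3−1)/6)² = 0.111
te_Task 4 = (1 + 4·2 + 3)/6 = 12/6 = 2; σ²_Task 4 = ((3−1)/6)² = 0.111
te_Task 5 = (2 + 4·3 + 4)/6 = 18/6 = 3; σ²_Task 5 = ((4−2)/6)² = 0.111
te_Task 6 = (1 + 4·2 + 3)/6 = 12/6 = 2; σ²_Task 6 = ((3−1)/6)² = 0.111
te_Task 7 = (11 + 4·13 + 15)/6 = 78/6 = 13; σ²_Task 7 = ((15−11)/6)² = 0.444
te_Task 8 = (8 + 4·10 + 18)/6 = 66/6 = 11; σ²_Task 8 = ((18−8)/6)² = 2.778
te_Task 9 = (9 + 4·11 + 13)/6 = 66/6 = 11; σ²_Task 9 = ((13−9)/6)² = 0.444

Forward pass:
ES_Task 1 = 0; EF_Task 1 = 9
ES_Task 2 = 0; EF_Task 2 = 2
ES_Task 3 = 0; EF_Task 3 = 2
ES_Task 4 = 0; EF_Task 4 = 2
ES_Task 5 = 2; EF_Task 5 = 2+3 = 5
ES_Task 6 = 2; EF_Task 6 = 2+2 = 4
ES_Task 7 = 2; EF_Task 7 = 2+13 = 15
ES_Task 8 = max(EF_Task 1=9, EF_Task 6=4) = 9; EF_Task 8 = 9+11 = 20
ES_Task 9 = max(EF_Task 3=2, EF_Task 4=2, EF_Task 5=5, EF_Task 7=15, EF_Task 8=20) = 20; EF_Task 9 = 20+11 = 31
Expected project duration μ = 31 days. Critical path: Task 1 → Task 8 → Task 9.

Variance along critical path = 5.444 + 2.778 + 0.444 = 8.667; σ = 2.944 days.
D = μ + z·σ = 31 + 0.842·2.944 = 33.5 days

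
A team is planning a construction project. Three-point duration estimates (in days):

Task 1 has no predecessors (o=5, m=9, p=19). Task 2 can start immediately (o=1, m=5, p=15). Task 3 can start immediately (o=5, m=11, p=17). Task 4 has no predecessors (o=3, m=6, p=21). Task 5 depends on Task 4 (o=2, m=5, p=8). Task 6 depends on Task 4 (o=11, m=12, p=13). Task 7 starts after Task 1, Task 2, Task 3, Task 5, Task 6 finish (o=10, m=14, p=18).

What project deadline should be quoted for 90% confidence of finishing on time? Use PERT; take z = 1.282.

te_Task 1 = (5 + 4·9 + 19)/6 = 60/6 = 10; σ²_Task 1 = ((19−5)/6)² = 5.444
te_Task 2 = (1 + 4·5 + 15)/6 = 36/6 = 6; σ²_Task 2 = ((15−1)/6)² = 5.444
te_Task 3 = (5 + 4·11 + 17)/6 = 66/6 = 11; σ²_Task 3 = ((17−5)/6)² = 4.000
te_Task 4 = (3 + 4·6 + 21)/6 = 48/6 = 8; σ²_Task 4 = ((21−3)/6)² = 9.000
te_Task 5 = (2 + 4·5 + 8)/6 = 30/6 = 5; σ²_Task 5 = ((8−2)/6)² = 1.000
te_Task 6 = (11 + 4·12 + 13)/6 = 72/6 = 12; σ²_Task 6 = ((13−11)/6)² = 0.111
te_Task 7 = (10 + 4·14 + 18)/6 = 84/6 = 14; σ²_Task 7 = ((18−10)/6)² = 1.778

Forward pass:
ES_Task 1 = 0; EF_Task 1 = 10
ES_Task 2 = 0; EF_Task 2 = 6
ES_Task 3 = 0; EF_Task 3 = 11
ES_Task 4 = 0; EF_Task 4 = 8
ES_Task 5 = 8; EF_Task 5 = 8+5 = 13
ES_Task 6 = 8; EF_Task 6 = 8+12 = 20
ES_Task 7 = max(EF_Task 1=10, EF_Task 2=6, EF_Task 3=11, EF_Task 5=13, EF_Task 6=20) = 20; EF_Task 7 = 20+14 = 34
Expected project duration μ = 34 days. Critical path: Task 4 → Task 6 → Task 7.

Variance along critical path = 9.000 + 0.111 + 1.778 = 10.889; σ = 3.300 days.
D = μ + z·σ = 34 + 1.282·3.300 = 38.2 days

38.2 days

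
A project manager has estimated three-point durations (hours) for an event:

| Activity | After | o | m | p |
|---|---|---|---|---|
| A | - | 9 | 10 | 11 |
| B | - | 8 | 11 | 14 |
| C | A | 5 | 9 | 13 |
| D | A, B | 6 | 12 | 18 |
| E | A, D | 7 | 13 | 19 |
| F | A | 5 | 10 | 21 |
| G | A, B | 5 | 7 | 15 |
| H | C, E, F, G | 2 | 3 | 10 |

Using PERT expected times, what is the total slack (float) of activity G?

17 hours

te_A = (9 + 4·10 + 11)/6 = 60/6 = 10
te_B = (8 + 4·11 + 14)/6 = 66/6 = 11
te_C = (5 + 4·9 + 13)/6 = 54/6 = 9
te_D = (6 + 4·12 + 18)/6 = 72/6 = 12
te_E = (7 + 4·13 + 19)/6 = 78/6 = 13
te_F = (5 + 4·10 + 21)/6 = 66/6 = 11
te_G = (5 + 4·7 + 15)/6 = 48/6 = 8
te_H = (2 + 4·3 + 10)/6 = 24/6 = 4

Forward pass:
ES_A = 0; EF_A = 10
ES_B = 0; EF_B = 11
ES_C = 10; EF_C = 10+9 = 19
ES_D = max(EF_A=10, EF_B=11) = 11; EF_D = 11+12 = 23
ES_E = max(EF_A=10, EF_D=23) = 23; EF_E = 23+13 = 36
ES_F = 10; EF_F = 10+11 = 21
ES_G = max(EF_A=10, EF_B=11) = 11; EF_G = 11+8 = 19
ES_H = max(EF_C=19, EF_E=36, EF_F=21, EF_G=19) = 36; EF_H = 36+4 = 40
Expected project duration μ = 40 hours. Critical path: B → D → E → H.

Backward pass:
LF_H = 40; LS_H = 40−4 = 36
LF_G = LS_H = 36; LS_G = 36−8 = 28
LF_F = LS_H = 36; LS_F = 36−11 = 25
LF_E = LS_H = 36; LS_E = 36−13 = 23
LF_D = LS_E = 23; LS_D = 23−12 = 11
LF_C = LS_H = 36; LS_C = 36−9 = 27
LF_B = min(LS_D=11, LS_G=28) = 11; LS_B = 11−11 = 0
LF_A = min(LS_C=27, LS_D=11, LS_E=23, LS_F=25, LS_G=28) = 11; LS_A = 11−10 = 1
Slack_G = LS_G − ES_G = 28 − 11 = 17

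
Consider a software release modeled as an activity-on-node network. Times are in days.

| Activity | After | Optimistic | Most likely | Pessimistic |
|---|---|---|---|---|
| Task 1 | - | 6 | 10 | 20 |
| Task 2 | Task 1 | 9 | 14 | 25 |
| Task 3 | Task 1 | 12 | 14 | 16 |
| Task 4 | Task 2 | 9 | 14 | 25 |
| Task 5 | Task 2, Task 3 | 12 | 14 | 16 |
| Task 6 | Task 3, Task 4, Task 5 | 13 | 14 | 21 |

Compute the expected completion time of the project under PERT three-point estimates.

56 days

te_Task 1 = (6 + 4·10 + 20)/6 = 66/6 = 11
te_Task 2 = (9 + 4·14 + 25)/6 = 90/6 = 15
te_Task 3 = (12 + 4·14 + 16)/6 = 84/6 = 14
te_Task 4 = (9 + 4·14 + 25)/6 = 90/6 = 15
te_Task 5 = (12 + 4·14 + 16)/6 = 84/6 = 14
te_Task 6 = (13 + 4·14 + 21)/6 = 90/6 = 15

Forward pass:
ES_Task 1 = 0; EF_Task 1 = 11
ES_Task 2 = 11; EF_Task 2 = 11+15 = 26
ES_Task 3 = 11; EF_Task 3 = 11+14 = 25
ES_Task 4 = 26; EF_Task 4 = 26+15 = 41
ES_Task 5 = max(EF_Task 2=26, EF_Task 3=25) = 26; EF_Task 5 = 26+14 = 40
ES_Task 6 = max(EF_Task 3=25, EF_Task 4=41, EF_Task 5=40) = 41; EF_Task 6 = 41+15 = 56
Expected project duration μ = 56 days. Critical path: Task 1 → Task 2 → Task 4 → Task 6.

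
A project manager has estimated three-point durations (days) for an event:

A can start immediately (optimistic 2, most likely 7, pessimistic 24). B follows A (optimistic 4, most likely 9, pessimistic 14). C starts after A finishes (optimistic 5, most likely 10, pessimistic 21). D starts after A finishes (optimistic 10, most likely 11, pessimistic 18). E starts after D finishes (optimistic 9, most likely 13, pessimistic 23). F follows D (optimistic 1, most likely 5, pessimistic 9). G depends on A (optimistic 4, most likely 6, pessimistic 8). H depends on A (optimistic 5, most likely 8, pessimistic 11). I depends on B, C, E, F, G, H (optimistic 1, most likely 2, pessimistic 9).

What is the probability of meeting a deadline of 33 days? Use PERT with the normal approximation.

te_A = (2 + 4·7 + 24)/6 = 54/6 = 9; σ²_A = ((24−2)/6)² = 13.444
te_B = (4 + 4·9 + 14)/6 = 54/6 = 9; σ²_B = ((14−4)/6)² = 2.778
te_C = (5 + 4·10 + 21)/6 = 66/6 = 11; σ²_C = ((21−5)/6)² = 7.111
te_D = (10 + 4·11 + 18)/6 = 72/6 = 12; σ²_D = ((18−10)/6)² = 1.778
te_E = (9 + 4·13 + 23)/6 = 84/6 = 14; σ²_E = ((23−9)/6)² = 5.444
te_F = (1 + 4·5 + 9)/6 = 30/6 = 5; σ²_F = ((9−1)/6)² = 1.778
te_G = (4 + 4·6 + 8)/6 = 36/6 = 6; σ²_G = ((8−4)/6)² = 0.444
te_H = (5 + 4·8 + 11)/6 = 48/6 = 8; σ²_H = ((11−5)/6)² = 1.000
te_I = (1 + 4·2 + 9)/6 = 18/6 = 3; σ²_I = ((9−1)/6)² = 1.778

Forward pass:
ES_A = 0; EF_A = 9
ES_B = 9; EF_B = 9+9 = 18
ES_C = 9; EF_C = 9+11 = 20
ES_D = 9; EF_D = 9+12 = 21
ES_E = 21; EF_E = 21+14 = 35
ES_F = 21; EF_F = 21+5 = 26
ES_G = 9; EF_G = 9+6 = 15
ES_H = 9; EF_H = 9+8 = 17
ES_I = max(EF_B=18, EF_C=20, EF_E=35, EF_F=26, EF_G=15, EF_H=17) = 35; EF_I = 35+3 = 38
Expected project duration μ = 38 days. Critical path: A → D → E → I.

Variance along critical path = 13.444 + 1.778 + 5.444 + 1.778 = 22.444; σ = √22.444 = 4.738 days.
Z = (33 − 38) / 4.738 = -1.055
P(T ≤ 33) = Φ(-1.055) ≈ 0.146

0.146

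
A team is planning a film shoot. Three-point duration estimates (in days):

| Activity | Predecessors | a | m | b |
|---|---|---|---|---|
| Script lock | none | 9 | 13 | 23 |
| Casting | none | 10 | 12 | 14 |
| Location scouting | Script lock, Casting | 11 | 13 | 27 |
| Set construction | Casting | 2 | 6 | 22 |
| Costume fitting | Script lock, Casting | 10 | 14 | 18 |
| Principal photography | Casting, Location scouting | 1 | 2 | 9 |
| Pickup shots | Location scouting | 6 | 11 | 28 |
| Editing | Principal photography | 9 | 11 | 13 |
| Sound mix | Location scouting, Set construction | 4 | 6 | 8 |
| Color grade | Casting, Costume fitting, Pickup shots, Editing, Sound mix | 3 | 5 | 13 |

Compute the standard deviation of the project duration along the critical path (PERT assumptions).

4.19 days

te_Script lock = (9 + 4·13 + 23)/6 = 84/6 = 14; σ²_Script lock = ((23−9)/6)² = 5.444
te_Casting = (10 + 4·12 + 14)/6 = 72/6 = 12; σ²_Casting = ((14−10)/6)² = 0.444
te_Location scouting = (11 + 4·13 + 27)/6 = 90/6 = 15; σ²_Location scouting = ((27−11)/6)² = 7.111
te_Set construction = (2 + 4·6 + 22)/6 = 48/6 = 8; σ²_Set construction = ((22−2)/6)² = 11.111
te_Costume fitting = (10 + 4·14 + 18)/6 = 84/6 = 14; σ²_Costume fitting = ((18−10)/6)² = 1.778
te_Principal photography = (1 + 4·2 + 9)/6 = 18/6 = 3; σ²_Principal photography = ((9−1)/6)² = 1.778
te_Pickup shots = (6 + 4·11 + 28)/6 = 78/6 = 13; σ²_Pickup shots = ((28−6)/6)² = 13.444
te_Editing = (9 + 4·11 + 13)/6 = 66/6 = 11; σ²_Editing = ((13−9)/6)² = 0.444
te_Sound mix = (4 + 4·6 + 8)/6 = 36/6 = 6; σ²_Sound mix = ((8−4)/6)² = 0.444
te_Color grade = (3 + 4·5 + 13)/6 = 36/6 = 6; σ²_Color grade = ((13−3)/6)² = 2.778

Forward pass:
ES_Script lock = 0; EF_Script lock = 14
ES_Casting = 0; EF_Casting = 12
ES_Location scouting = max(EF_Script lock=14, EF_Casting=12) = 14; EF_Location scouting = 14+15 = 29
ES_Set construction = 12; EF_Set construction = 12+8 = 20
ES_Costume fitting = max(EF_Script lock=14, EF_Casting=12) = 14; EF_Costume fitting = 14+14 = 28
ES_Principal photography = max(EF_Casting=12, EF_Location scouting=29) = 29; EF_Principal photography = 29+3 = 32
ES_Pickup shots = 29; EF_Pickup shots = 29+13 = 42
ES_Editing = 32; EF_Editing = 32+11 = 43
ES_Sound mix = max(EF_Location scouting=29, EF_Set construction=20) = 29; EF_Sound mix = 29+6 = 35
ES_Color grade = max(EF_Casting=12, EF_Costume fitting=28, EF_Pickup shots=42, EF_Editing=43, EF_Sound mix=35) = 43; EF_Color grade = 43+6 = 49
Expected project duration μ = 49 days. Critical path: Script lock → Location scouting → Principal photography → Editing → Color grade.

Variance along critical path = 5.444 + 7.111 + 1.778 + 0.444 + 2.778 = 17.556
σ = √17.556 = 4.190 days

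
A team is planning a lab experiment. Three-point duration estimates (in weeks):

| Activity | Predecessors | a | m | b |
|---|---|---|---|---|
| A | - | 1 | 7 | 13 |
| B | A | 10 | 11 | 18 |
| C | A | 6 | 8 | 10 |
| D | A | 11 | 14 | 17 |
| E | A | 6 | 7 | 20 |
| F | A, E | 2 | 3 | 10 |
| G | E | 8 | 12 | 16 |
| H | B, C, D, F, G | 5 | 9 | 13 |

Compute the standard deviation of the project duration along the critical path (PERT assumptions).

3.61 weeks

te_A = (1 + 4·7 + 13)/6 = 42/6 = 7; σ²_A = ((13−1)/6)² = 4.000
te_B = (10 + 4·11 + 18)/6 = 72/6 = 12; σ²_B = ((18−10)/6)² = 1.778
te_C = (6 + 4·8 + 10)/6 = 48/6 = 8; σ²_C = ((10−6)/6)² = 0.444
te_D = (11 + 4·14 + 17)/6 = 84/6 = 14; σ²_D = ((17−11)/6)² = 1.000
te_E = (6 + 4·7 + 20)/6 = 54/6 = 9; σ²_E = ((20−6)/6)² = 5.444
te_F = (2 + 4·3 + 10)/6 = 24/6 = 4; σ²_F = ((10−2)/6)² = 1.778
te_G = (8 + 4·12 + 16)/6 = 72/6 = 12; σ²_G = ((16−8)/6)² = 1.778
te_H = (5 + 4·9 + 13)/6 = 54/6 = 9; σ²_H = ((13−5)/6)² = 1.778

Forward pass:
ES_A = 0; EF_A = 7
ES_B = 7; EF_B = 7+12 = 19
ES_C = 7; EF_C = 7+8 = 15
ES_D = 7; EF_D = 7+14 = 21
ES_E = 7; EF_E = 7+9 = 16
ES_F = max(EF_A=7, EF_E=16) = 16; EF_F = 16+4 = 20
ES_G = 16; EF_G = 16+12 = 28
ES_H = max(EF_B=19, EF_C=15, EF_D=21, EF_F=20, EF_G=28) = 28; EF_H = 28+9 = 37
Expected project duration μ = 37 weeks. Critical path: A → E → G → H.

Variance along critical path = 4.000 + 5.444 + 1.778 + 1.778 = 13.000
σ = √13.000 = 3.606 weeks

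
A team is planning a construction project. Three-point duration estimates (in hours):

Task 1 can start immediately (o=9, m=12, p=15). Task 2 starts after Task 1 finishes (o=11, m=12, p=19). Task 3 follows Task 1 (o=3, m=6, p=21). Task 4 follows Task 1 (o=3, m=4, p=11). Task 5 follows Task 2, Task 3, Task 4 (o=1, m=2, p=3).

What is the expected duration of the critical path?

te_Task 1 = (9 + 4·12 + 15)/6 = 72/6 = 12
te_Task 2 = (11 + 4·12 + 19)/6 = 78/6 = 13
te_Task 3 = (3 + 4·6 + 21)/6 = 48/6 = 8
te_Task 4 = (3 + 4·4 + 11)/6 = 30/6 = 5
te_Task 5 = (1 + 4·2 + 3)/6 = 12/6 = 2

Forward pass:
ES_Task 1 = 0; EF_Task 1 = 12
ES_Task 2 = 12; EF_Task 2 = 12+13 = 25
ES_Task 3 = 12; EF_Task 3 = 12+8 = 20
ES_Task 4 = 12; EF_Task 4 = 12+5 = 17
ES_Task 5 = max(EF_Task 2=25, EF_Task 3=20, EF_Task 4=17) = 25; EF_Task 5 = 25+2 = 27
Expected project duration μ = 27 hours. Critical path: Task 1 → Task 2 → Task 5.

27 hours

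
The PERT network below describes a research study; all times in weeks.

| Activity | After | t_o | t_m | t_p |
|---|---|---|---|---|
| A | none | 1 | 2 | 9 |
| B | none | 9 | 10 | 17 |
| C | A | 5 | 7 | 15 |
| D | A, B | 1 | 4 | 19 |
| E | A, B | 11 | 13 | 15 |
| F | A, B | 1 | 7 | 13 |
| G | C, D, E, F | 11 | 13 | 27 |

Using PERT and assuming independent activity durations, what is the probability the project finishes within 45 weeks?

te_A = (1 + 4·2 + 9)/6 = 18/6 = 3; σ²_A = ((9−1)/6)² = 1.778
te_B = (9 + 4·10 + 17)/6 = 66/6 = 11; σ²_B = ((17−9)/6)² = 1.778
te_C = (5 + 4·7 + 15)/6 = 48/6 = 8; σ²_C = ((15−5)/6)² = 2.778
te_D = (1 + 4·4 + 19)/6 = 36/6 = 6; σ²_D = ((19−1)/6)² = 9.000
te_E = (11 + 4·13 + 15)/6 = 78/6 = 13; σ²_E = ((15−11)/6)² = 0.444
te_F = (1 + 4·7 + 13)/6 = 42/6 = 7; σ²_F = ((13−1)/6)² = 4.000
te_G = (11 + 4·13 + 27)/6 = 90/6 = 15; σ²_G = ((27−11)/6)² = 7.111

Forward pass:
ES_A = 0; EF_A = 3
ES_B = 0; EF_B = 11
ES_C = 3; EF_C = 3+8 = 11
ES_D = max(EF_A=3, EF_B=11) = 11; EF_D = 11+6 = 17
ES_E = max(EF_A=3, EF_B=11) = 11; EF_E = 11+13 = 24
ES_F = max(EF_A=3, EF_B=11) = 11; EF_F = 11+7 = 18
ES_G = max(EF_C=11, EF_D=17, EF_E=24, EF_F=18) = 24; EF_G = 24+15 = 39
Expected project duration μ = 39 weeks. Critical path: B → E → G.

Variance along critical path = 1.778 + 0.444 + 7.111 = 9.333; σ = √9.333 = 3.055 weeks.
Z = (45 − 39) / 3.055 = 1.964
P(T ≤ 45) = Φ(1.964) ≈ 0.975

0.975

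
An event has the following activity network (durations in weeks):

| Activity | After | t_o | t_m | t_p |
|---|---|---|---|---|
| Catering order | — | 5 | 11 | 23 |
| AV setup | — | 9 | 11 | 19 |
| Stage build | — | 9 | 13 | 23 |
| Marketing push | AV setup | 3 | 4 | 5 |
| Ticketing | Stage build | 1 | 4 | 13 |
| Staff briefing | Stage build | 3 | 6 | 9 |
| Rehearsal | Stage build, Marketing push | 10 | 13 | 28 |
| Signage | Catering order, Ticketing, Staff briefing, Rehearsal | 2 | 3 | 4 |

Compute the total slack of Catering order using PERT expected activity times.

19 weeks

te_Catering order = (5 + 4·11 + 23)/6 = 72/6 = 12
te_AV setup = (9 + 4·11 + 19)/6 = 72/6 = 12
te_Stage build = (9 + 4·13 + 23)/6 = 84/6 = 14
te_Marketing push = (3 + 4·4 + 5)/6 = 24/6 = 4
te_Ticketing = (1 + 4·4 + 13)/6 = 30/6 = 5
te_Staff briefing = (3 + 4·6 + 9)/6 = 36/6 = 6
te_Rehearsal = (10 + 4·13 + 28)/6 = 90/6 = 15
te_Signage = (2 + 4·3 + 4)/6 = 18/6 = 3

Forward pass:
ES_Catering order = 0; EF_Catering order = 12
ES_AV setup = 0; EF_AV setup = 12
ES_Stage build = 0; EF_Stage build = 14
ES_Marketing push = 12; EF_Marketing push = 12+4 = 16
ES_Ticketing = 14; EF_Ticketing = 14+5 = 19
ES_Staff briefing = 14; EF_Staff briefing = 14+6 = 20
ES_Rehearsal = max(EF_Stage build=14, EF_Marketing push=16) = 16; EF_Rehearsal = 16+15 = 31
ES_Signage = max(EF_Catering order=12, EF_Ticketing=19, EF_Staff briefing=20, EF_Rehearsal=31) = 31; EF_Signage = 31+3 = 34
Expected project duration μ = 34 weeks. Critical path: AV setup → Marketing push → Rehearsal → Signage.

Backward pass:
LF_Signage = 34; LS_Signage = 34−3 = 31
LF_Rehearsal = LS_Signage = 31; LS_Rehearsal = 31−15 = 16
LF_Staff briefing = LS_Signage = 31; LS_Staff briefing = 31−6 = 25
LF_Ticketing = LS_Signage = 31; LS_Ticketing = 31−5 = 26
LF_Marketing push = LS_Rehearsal = 16; LS_Marketing push = 16−4 = 12
LF_Stage build = min(LS_Ticketing=26, LS_Staff briefing=25, LS_Rehearsal=16) = 16; LS_Stage build = 16−14 = 2
LF_AV setup = LS_Marketing push = 12; LS_AV setup = 12−12 = 0
LF_Catering order = LS_Signage = 31; LS_Catering order = 31−12 = 19
Slack_Catering order = LS_Catering order − ES_Catering order = 19 − 0 = 19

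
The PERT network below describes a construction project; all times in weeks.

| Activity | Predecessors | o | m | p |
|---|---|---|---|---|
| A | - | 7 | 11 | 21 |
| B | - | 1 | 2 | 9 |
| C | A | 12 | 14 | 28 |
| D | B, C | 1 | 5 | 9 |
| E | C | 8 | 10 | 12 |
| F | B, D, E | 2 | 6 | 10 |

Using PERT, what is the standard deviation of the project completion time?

te_A = (7 + 4·11 + 21)/6 = 72/6 = 12; σ²_A = ((21−7)/6)² = 5.444
te_B = (1 + 4·2 + 9)/6 = 18/6 = 3; σ²_B = ((9−1)/6)² = 1.778
te_C = (12 + 4·14 + 28)/6 = 96/6 = 16; σ²_C = ((28−12)/6)² = 7.111
te_D = (1 + 4·5 + 9)/6 = 30/6 = 5; σ²_D = ((9−1)/6)² = 1.778
te_E = (8 + 4·10 + 12)/6 = 60/6 = 10; σ²_E = ((12−8)/6)² = 0.444
te_F = (2 + 4·6 + 10)/6 = 36/6 = 6; σ²_F = ((10−2)/6)² = 1.778

Forward pass:
ES_A = 0; EF_A = 12
ES_B = 0; EF_B = 3
ES_C = 12; EF_C = 12+16 = 28
ES_D = max(EF_B=3, EF_C=28) = 28; EF_D = 28+5 = 33
ES_E = 28; EF_E = 28+10 = 38
ES_F = max(EF_B=3, EF_D=33, EF_E=38) = 38; EF_F = 38+6 = 44
Expected project duration μ = 44 weeks. Critical path: A → C → E → F.

Variance along critical path = 5.444 + 7.111 + 0.444 + 1.778 = 14.778
σ = √14.778 = 3.844 weeks

3.84 weeks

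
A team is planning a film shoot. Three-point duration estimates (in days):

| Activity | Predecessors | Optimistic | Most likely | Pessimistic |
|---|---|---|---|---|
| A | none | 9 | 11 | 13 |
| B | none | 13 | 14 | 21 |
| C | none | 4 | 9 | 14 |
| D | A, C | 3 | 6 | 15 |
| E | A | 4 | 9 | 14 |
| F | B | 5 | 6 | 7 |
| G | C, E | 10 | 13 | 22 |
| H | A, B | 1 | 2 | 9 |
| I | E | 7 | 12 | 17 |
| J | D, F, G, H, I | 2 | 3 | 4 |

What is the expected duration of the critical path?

te_A = (9 + 4·11 + 13)/6 = 66/6 = 11
te_B = (13 + 4·14 + 21)/6 = 90/6 = 15
te_C = (4 + 4·9 + 14)/6 = 54/6 = 9
te_D = (3 + 4·6 + 15)/6 = 42/6 = 7
te_E = (4 + 4·9 + 14)/6 = 54/6 = 9
te_F = (5 + 4·6 + 7)/6 = 36/6 = 6
te_G = (10 + 4·13 + 22)/6 = 84/6 = 14
te_H = (1 + 4·2 + 9)/6 = 18/6 = 3
te_I = (7 + 4·12 + 17)/6 = 72/6 = 12
te_J = (2 + 4·3 + 4)/6 = 18/6 = 3

Forward pass:
ES_A = 0; EF_A = 11
ES_B = 0; EF_B = 15
ES_C = 0; EF_C = 9
ES_D = max(EF_A=11, EF_C=9) = 11; EF_D = 11+7 = 18
ES_E = 11; EF_E = 11+9 = 20
ES_F = 15; EF_F = 15+6 = 21
ES_G = max(EF_C=9, EF_E=20) = 20; EF_G = 20+14 = 34
ES_H = max(EF_A=11, EF_B=15) = 15; EF_H = 15+3 = 18
ES_I = 20; EF_I = 20+12 = 32
ES_J = max(EF_D=18, EF_F=21, EF_G=34, EF_H=18, EF_I=32) = 34; EF_J = 34+3 = 37
Expected project duration μ = 37 days. Critical path: A → E → G → J.

37 days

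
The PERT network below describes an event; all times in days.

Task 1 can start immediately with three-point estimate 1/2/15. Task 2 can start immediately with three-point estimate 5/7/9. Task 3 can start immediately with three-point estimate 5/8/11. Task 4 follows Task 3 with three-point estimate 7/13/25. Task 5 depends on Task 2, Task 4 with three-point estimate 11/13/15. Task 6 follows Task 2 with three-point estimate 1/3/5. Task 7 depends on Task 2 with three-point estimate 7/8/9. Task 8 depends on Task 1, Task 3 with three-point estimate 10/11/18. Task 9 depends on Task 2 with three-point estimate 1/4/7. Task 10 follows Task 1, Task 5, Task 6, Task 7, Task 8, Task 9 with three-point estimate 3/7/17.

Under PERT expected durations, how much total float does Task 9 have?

te_Task 1 = (1 + 4·2 + 15)/6 = 24/6 = 4
te_Task 2 = (5 + 4·7 + 9)/6 = 42/6 = 7
te_Task 3 = (5 + 4·8 + 11)/6 = 48/6 = 8
te_Task 4 = (7 + 4·13 + 25)/6 = 84/6 = 14
te_Task 5 = (11 + 4·13 + 15)/6 = 78/6 = 13
te_Task 6 = (1 + 4·3 + 5)/6 = 18/6 = 3
te_Task 7 = (7 + 4·8 + 9)/6 = 48/6 = 8
te_Task 8 = (10 + 4·11 + 18)/6 = 72/6 = 12
te_Task 9 = (1 + 4·4 + 7)/6 = 24/6 = 4
te_Task 10 = (3 + 4·7 + 17)/6 = 48/6 = 8

Forward pass:
ES_Task 1 = 0; EF_Task 1 = 4
ES_Task 2 = 0; EF_Task 2 = 7
ES_Task 3 = 0; EF_Task 3 = 8
ES_Task 4 = 8; EF_Task 4 = 8+14 = 22
ES_Task 5 = max(EF_Task 2=7, EF_Task 4=22) = 22; EF_Task 5 = 22+13 = 35
ES_Task 6 = 7; EF_Task 6 = 7+3 = 10
ES_Task 7 = 7; EF_Task 7 = 7+8 = 15
ES_Task 8 = max(EF_Task 1=4, EF_Task 3=8) = 8; EF_Task 8 = 8+12 = 20
ES_Task 9 = 7; EF_Task 9 = 7+4 = 11
ES_Task 10 = max(EF_Task 1=4, EF_Task 5=35, EF_Task 6=10, EF_Task 7=15, EF_Task 8=20, EF_Task 9=11) = 35; EF_Task 10 = 35+8 = 43
Expected project duration μ = 43 days. Critical path: Task 3 → Task 4 → Task 5 → Task 10.

Backward pass:
LF_Task 10 = 43; LS_Task 10 = 43−8 = 35
LF_Task 9 = LS_Task 10 = 35; LS_Task 9 = 35−4 = 31
LF_Task 8 = LS_Task 10 = 35; LS_Task 8 = 35−12 = 23
LF_Task 7 = LS_Task 10 = 35; LS_Task 7 = 35−8 = 27
LF_Task 6 = LS_Task 10 = 35; LS_Task 6 = 35−3 = 32
LF_Task 5 = LS_Task 10 = 35; LS_Task 5 = 35−13 = 22
LF_Task 4 = LS_Task 5 = 22; LS_Task 4 = 22−14 = 8
LF_Task 3 = min(LS_Task 4=8, LS_Task 8=23) = 8; LS_Task 3 = 8−8 = 0
LF_Task 2 = min(LS_Task 5=22, LS_Task 6=32, LS_Task 7=27, LS_Task 9=31) = 22; LS_Task 2 = 22−7 = 15
LF_Task 1 = min(LS_Task 8=23, LS_Task 10=35) = 23; LS_Task 1 = 23−4 = 19
Slack_Task 9 = LS_Task 9 − ES_Task 9 = 31 − 7 = 24

24 days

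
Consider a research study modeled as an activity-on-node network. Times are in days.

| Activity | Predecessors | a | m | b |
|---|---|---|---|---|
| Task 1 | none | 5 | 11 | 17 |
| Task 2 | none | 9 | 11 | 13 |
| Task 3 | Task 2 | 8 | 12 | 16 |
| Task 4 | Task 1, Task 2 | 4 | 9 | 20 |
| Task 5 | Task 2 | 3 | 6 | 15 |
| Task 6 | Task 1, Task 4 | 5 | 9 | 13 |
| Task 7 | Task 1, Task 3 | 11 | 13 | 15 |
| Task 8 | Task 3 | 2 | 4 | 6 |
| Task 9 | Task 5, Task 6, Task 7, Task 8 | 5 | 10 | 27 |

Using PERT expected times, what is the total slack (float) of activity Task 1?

6 days

te_Task 1 = (5 + 4·11 + 17)/6 = 66/6 = 11
te_Task 2 = (9 + 4·11 + 13)/6 = 66/6 = 11
te_Task 3 = (8 + 4·12 + 16)/6 = 72/6 = 12
te_Task 4 = (4 + 4·9 + 20)/6 = 60/6 = 10
te_Task 5 = (3 + 4·6 + 15)/6 = 42/6 = 7
te_Task 6 = (5 + 4·9 + 13)/6 = 54/6 = 9
te_Task 7 = (11 + 4·13 + 15)/6 = 78/6 = 13
te_Task 8 = (2 + 4·4 + 6)/6 = 24/6 = 4
te_Task 9 = (5 + 4·10 + 27)/6 = 72/6 = 12

Forward pass:
ES_Task 1 = 0; EF_Task 1 = 11
ES_Task 2 = 0; EF_Task 2 = 11
ES_Task 3 = 11; EF_Task 3 = 11+12 = 23
ES_Task 4 = max(EF_Task 1=11, EF_Task 2=11) = 11; EF_Task 4 = 11+10 = 21
ES_Task 5 = 11; EF_Task 5 = 11+7 = 18
ES_Task 6 = max(EF_Task 1=11, EF_Task 4=21) = 21; EF_Task 6 = 21+9 = 30
ES_Task 7 = max(EF_Task 1=11, EF_Task 3=23) = 23; EF_Task 7 = 23+13 = 36
ES_Task 8 = 23; EF_Task 8 = 23+4 = 27
ES_Task 9 = max(EF_Task 5=18, EF_Task 6=30, EF_Task 7=36, EF_Task 8=27) = 36; EF_Task 9 = 36+12 = 48
Expected project duration μ = 48 days. Critical path: Task 2 → Task 3 → Task 7 → Task 9.

Backward pass:
LF_Task 9 = 48; LS_Task 9 = 48−12 = 36
LF_Task 8 = LS_Task 9 = 36; LS_Task 8 = 36−4 = 32
LF_Task 7 = LS_Task 9 = 36; LS_Task 7 = 36−13 = 23
LF_Task 6 = LS_Task 9 = 36; LS_Task 6 = 36−9 = 27
LF_Task 5 = LS_Task 9 = 36; LS_Task 5 = 36−7 = 29
LF_Task 4 = LS_Task 6 = 27; LS_Task 4 = 27−10 = 17
LF_Task 3 = min(LS_Task 7=23, LS_Task 8=32) = 23; LS_Task 3 = 23−12 = 11
LF_Task 2 = min(LS_Task 3=11, LS_Task 4=17, LS_Task 5=29) = 11; LS_Task 2 = 11−11 = 0
LF_Task 1 = min(LS_Task 4=17, LS_Task 6=27, LS_Task 7=23) = 17; LS_Task 1 = 17−11 = 6
Slack_Task 1 = LS_Task 1 − ES_Task 1 = 6 − 0 = 6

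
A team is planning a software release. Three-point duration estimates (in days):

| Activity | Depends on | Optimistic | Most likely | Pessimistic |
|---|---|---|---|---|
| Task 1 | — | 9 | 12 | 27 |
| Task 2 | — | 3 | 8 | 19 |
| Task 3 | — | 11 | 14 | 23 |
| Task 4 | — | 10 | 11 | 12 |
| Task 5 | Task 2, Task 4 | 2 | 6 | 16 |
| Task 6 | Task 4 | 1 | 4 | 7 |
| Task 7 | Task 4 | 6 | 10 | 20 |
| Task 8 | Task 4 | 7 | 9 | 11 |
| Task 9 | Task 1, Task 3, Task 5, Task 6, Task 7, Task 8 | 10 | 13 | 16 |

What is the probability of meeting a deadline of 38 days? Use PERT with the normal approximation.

te_Task 1 = (9 + 4·12 + 27)/6 = 84/6 = 14; σ²_Task 1 = ((27−9)/6)² = 9.000
te_Task 2 = (3 + 4·8 + 19)/6 = 54/6 = 9; σ²_Task 2 = ((19−3)/6)² = 7.111
te_Task 3 = (11 + 4·14 + 23)/6 = 90/6 = 15; σ²_Task 3 = ((23−11)/6)² = 4.000
te_Task 4 = (10 + 4·11 + 12)/6 = 66/6 = 11; σ²_Task 4 = ((12−10)/6)² = 0.111
te_Task 5 = (2 + 4·6 + 16)/6 = 42/6 = 7; σ²_Task 5 = ((16−2)/6)² = 5.444
te_Task 6 = (1 + 4·4 + 7)/6 = 24/6 = 4; σ²_Task 6 = ((7−1)/6)² = 1.000
te_Task 7 = (6 + 4·10 + 20)/6 = 66/6 = 11; σ²_Task 7 = ((20−6)/6)² = 5.444
te_Task 8 = (7 + 4·9 + 11)/6 = 54/6 = 9; σ²_Task 8 = ((11−7)/6)² = 0.444
te_Task 9 = (10 + 4·13 + 16)/6 = 78/6 = 13; σ²_Task 9 = ((16−10)/6)² = 1.000

Forward pass:
ES_Task 1 = 0; EF_Task 1 = 14
ES_Task 2 = 0; EF_Task 2 = 9
ES_Task 3 = 0; EF_Task 3 = 15
ES_Task 4 = 0; EF_Task 4 = 11
ES_Task 5 = max(EF_Task 2=9, EF_Task 4=11) = 11; EF_Task 5 = 11+7 = 18
ES_Task 6 = 11; EF_Task 6 = 11+4 = 15
ES_Task 7 = 11; EF_Task 7 = 11+11 = 22
ES_Task 8 = 11; EF_Task 8 = 11+9 = 20
ES_Task 9 = max(EF_Task 1=14, EF_Task 3=15, EF_Task 5=18, EF_Task 6=15, EF_Task 7=22, EF_Task 8=20) = 22; EF_Task 9 = 22+13 = 35
Expected project duration μ = 35 days. Critical path: Task 4 → Task 7 → Task 9.

Variance along critical path = 0.111 + 5.444 + 1.000 = 6.556; σ = √6.556 = 2.560 days.
Z = (38 − 35) / 2.560 = 1.172
P(T ≤ 38) = Φ(1.172) ≈ 0.879

0.879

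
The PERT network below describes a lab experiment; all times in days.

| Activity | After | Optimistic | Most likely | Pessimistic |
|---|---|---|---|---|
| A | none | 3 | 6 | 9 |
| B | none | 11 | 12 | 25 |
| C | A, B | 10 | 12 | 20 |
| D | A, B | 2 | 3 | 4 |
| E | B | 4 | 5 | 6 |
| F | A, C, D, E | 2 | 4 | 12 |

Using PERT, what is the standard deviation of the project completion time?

3.32 days

te_A = (3 + 4·6 + 9)/6 = 36/6 = 6; σ²_A = ((9−3)/6)² = 1.000
te_B = (11 + 4·12 + 25)/6 = 84/6 = 14; σ²_B = ((25−11)/6)² = 5.444
te_C = (10 + 4·12 + 20)/6 = 78/6 = 13; σ²_C = ((20−10)/6)² = 2.778
te_D = (2 + 4·3 + 4)/6 = 18/6 = 3; σ²_D = ((4−2)/6)² = 0.111
te_E = (4 + 4·5 + 6)/6 = 30/6 = 5; σ²_E = ((6−4)/6)² = 0.111
te_F = (2 + 4·4 + 12)/6 = 30/6 = 5; σ²_F = ((12−2)/6)² = 2.778

Forward pass:
ES_A = 0; EF_A = 6
ES_B = 0; EF_B = 14
ES_C = max(EF_A=6, EF_B=14) = 14; EF_C = 14+13 = 27
ES_D = max(EF_A=6, EF_B=14) = 14; EF_D = 14+3 = 17
ES_E = 14; EF_E = 14+5 = 19
ES_F = max(EF_A=6, EF_C=27, EF_D=17, EF_E=19) = 27; EF_F = 27+5 = 32
Expected project duration μ = 32 days. Critical path: B → C → F.

Variance along critical path = 5.444 + 2.778 + 2.778 = 11.000
σ = √11.000 = 3.317 days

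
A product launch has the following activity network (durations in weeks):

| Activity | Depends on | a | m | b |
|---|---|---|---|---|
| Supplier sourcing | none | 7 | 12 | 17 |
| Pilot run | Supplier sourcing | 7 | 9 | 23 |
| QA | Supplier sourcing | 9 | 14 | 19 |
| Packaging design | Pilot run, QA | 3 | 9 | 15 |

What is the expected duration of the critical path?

35 weeks

te_Supplier sourcing = (7 + 4·12 + 17)/6 = 72/6 = 12
te_Pilot run = (7 + 4·9 + 23)/6 = 66/6 = 11
te_QA = (9 + 4·14 + 19)/6 = 84/6 = 14
te_Packaging design = (3 + 4·9 + 15)/6 = 54/6 = 9

Forward pass:
ES_Supplier sourcing = 0; EF_Supplier sourcing = 12
ES_Pilot run = 12; EF_Pilot run = 12+11 = 23
ES_QA = 12; EF_QA = 12+14 = 26
ES_Packaging design = max(EF_Pilot run=23, EF_QA=26) = 26; EF_Packaging design = 26+9 = 35
Expected project duration μ = 35 weeks. Critical path: Supplier sourcing → QA → Packaging design.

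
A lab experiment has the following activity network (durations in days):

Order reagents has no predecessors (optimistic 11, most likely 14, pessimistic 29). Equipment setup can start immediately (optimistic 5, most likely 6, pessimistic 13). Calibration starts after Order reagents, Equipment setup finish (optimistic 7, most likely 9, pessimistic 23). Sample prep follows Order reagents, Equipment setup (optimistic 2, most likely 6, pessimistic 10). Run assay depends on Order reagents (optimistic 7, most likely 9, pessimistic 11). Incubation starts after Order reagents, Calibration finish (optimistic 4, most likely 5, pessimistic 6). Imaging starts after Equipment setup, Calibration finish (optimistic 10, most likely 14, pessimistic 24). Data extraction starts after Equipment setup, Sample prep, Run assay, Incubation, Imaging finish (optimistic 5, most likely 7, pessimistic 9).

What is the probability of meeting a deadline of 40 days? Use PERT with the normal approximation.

te_Order reagents = (11 + 4·14 + 29)/6 = 96/6 = 16; σ²_Order reagents = ((29−11)/6)² = 9.000
te_Equipment setup = (5 + 4·6 + 13)/6 = 42/6 = 7; σ²_Equipment setup = ((13−5)/6)² = 1.778
te_Calibration = (7 + 4·9 + 23)/6 = 66/6 = 11; σ²_Calibration = ((23−7)/6)² = 7.111
te_Sample prep = (2 + 4·6 + 10)/6 = 36/6 = 6; σ²_Sample prep = ((10−2)/6)² = 1.778
te_Run assay = (7 + 4·9 + 11)/6 = 54/6 = 9; σ²_Run assay = ((11−7)/6)² = 0.444
te_Incubation = (4 + 4·5 + 6)/6 = 30/6 = 5; σ²_Incubation = ((6−4)/6)² = 0.111
te_Imaging = (10 + 4·14 + 24)/6 = 90/6 = 15; σ²_Imaging = ((24−10)/6)² = 5.444
te_Data extraction = (5 + 4·7 + 9)/6 = 42/6 = 7; σ²_Data extraction = ((9−5)/6)² = 0.444

Forward pass:
ES_Order reagents = 0; EF_Order reagents = 16
ES_Equipment setup = 0; EF_Equipment setup = 7
ES_Calibration = max(EF_Order reagents=16, EF_Equipment setup=7) = 16; EF_Calibration = 16+11 = 27
ES_Sample prep = max(EF_Order reagents=16, EF_Equipment setup=7) = 16; EF_Sample prep = 16+6 = 22
ES_Run assay = 16; EF_Run assay = 16+9 = 25
ES_Incubation = max(EF_Order reagents=16, EF_Calibration=27) = 27; EF_Incubation = 27+5 = 32
ES_Imaging = max(EF_Equipment setup=7, EF_Calibration=27) = 27; EF_Imaging = 27+15 = 42
ES_Data extraction = max(EF_Equipment setup=7, EF_Sample prep=22, EF_Run assay=25, EF_Incubation=32, EF_Imaging=42) = 42; EF_Data extraction = 42+7 = 49
Expected project duration μ = 49 days. Critical path: Order reagents → Calibration → Imaging → Data extraction.

Variance along critical path = 9.000 + 7.111 + 5.444 + 0.444 = 22.000; σ = √22.000 = 4.690 days.
Z = (40 − 49) / 4.690 = -1.919
P(T ≤ 40) = Φ(-1.919) ≈ 0.028

0.028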